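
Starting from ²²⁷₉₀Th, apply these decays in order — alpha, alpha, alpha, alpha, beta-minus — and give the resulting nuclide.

Bi-211

Start: (A, Z) = (227, 90).
After α: (223, 88).
After α: (219, 86).
After α: (215, 84).
After α: (211, 82).
After β⁻: (211, 83).
Z = 83 is bismuth.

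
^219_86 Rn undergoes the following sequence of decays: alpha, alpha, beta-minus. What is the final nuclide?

Bi-211

Start: (A, Z) = (219, 86).
After α: (215, 84).
After α: (211, 82).
After β⁻: (211, 83).
Z = 83 is bismuth.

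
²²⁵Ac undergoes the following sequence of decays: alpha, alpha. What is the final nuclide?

Start: (A, Z) = (225, 89).
After α: (221, 87).
After α: (217, 85).
Z = 85 is astatine.

At-217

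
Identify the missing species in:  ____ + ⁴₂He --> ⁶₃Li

deuteron

Conserve mass number: A + 4 = 6, so A = 2.
Conserve atomic number: Z + 2 = 3, so Z = 1.
A = 2 and Z = 1 is ²₁H — a deuteron.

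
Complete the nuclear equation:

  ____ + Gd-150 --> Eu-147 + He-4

proton

Conserve mass number: A + 150 = 147 + 4, so A = 1.
Conserve atomic number: Z + 64 = 63 + 2, so Z = 1.
A = 1 and Z = 1 is H-1 — a proton.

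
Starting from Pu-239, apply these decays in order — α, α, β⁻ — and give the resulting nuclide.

Pa-231

Start: (A, Z) = (239, 94).
After α: (235, 92).
After α: (231, 90).
After β⁻: (231, 91).
Z = 91 is protactinium.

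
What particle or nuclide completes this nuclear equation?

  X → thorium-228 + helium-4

Conserve mass number: A = 228 + 4, so A = 232.
Conserve atomic number: Z = 90 + 2, so Z = 92.
Z = 92 is uranium, so the species is uranium-232.

U-232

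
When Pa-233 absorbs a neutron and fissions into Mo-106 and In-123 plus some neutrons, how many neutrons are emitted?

5

Conserve mass number: 234 = 106 + 123 + k, so k = 234 − 229 = 5.
Check atomic number: 91 = 42 + 49 + 0 = 91. ✓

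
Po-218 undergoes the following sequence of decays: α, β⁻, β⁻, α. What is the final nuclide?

Pb-210

Start: (A, Z) = (218, 84).
After α: (214, 82).
After β⁻: (214, 83).
After β⁻: (214, 84).
After α: (210, 82).
Z = 82 is lead.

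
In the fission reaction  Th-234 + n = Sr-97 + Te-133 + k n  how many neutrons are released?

5

Conserve mass number: 235 = 97 + 133 + k, so k = 235 − 230 = 5.
Check atomic number: 90 = 38 + 52 + 0 = 90. ✓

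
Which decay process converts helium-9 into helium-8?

ΔA = 8 − 9 = -1; ΔZ = 2 − 2 = +0.
A drops by 1 with Z unchanged — a neutron was emitted.

neutron emission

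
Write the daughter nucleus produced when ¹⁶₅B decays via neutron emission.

Neutron emission: mass number changes by -1, atomic number by +0.
A: 16 − 1 = 15; Z: 5 = 5.
Z = 5 is boron, so the daughter is ¹⁵₅B.

B-15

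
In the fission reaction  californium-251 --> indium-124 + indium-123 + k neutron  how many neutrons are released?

Conserve mass number: 251 = 124 + 123 + k, so k = 251 − 247 = 4.
Check atomic number: 98 = 49 + 49 + 0 = 98. ✓

4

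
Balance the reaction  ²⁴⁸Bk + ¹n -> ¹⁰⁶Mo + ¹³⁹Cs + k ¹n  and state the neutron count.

4

Conserve mass number: 249 = 106 + 139 + k, so k = 249 − 245 = 4.
Check atomic number: 97 = 42 + 55 + 0 = 97. ✓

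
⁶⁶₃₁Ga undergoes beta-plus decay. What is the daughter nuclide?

Zn-66

Beta-plus decay: mass number changes by +0, atomic number by -1.
A: 66 = 66; Z: 31 − 1 = 30.
Z = 30 is zinc, so the daughter is ⁶⁶₃₀Zn.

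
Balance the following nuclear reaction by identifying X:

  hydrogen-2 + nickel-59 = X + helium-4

Conserve mass number: 2 + 59 = A + 4, so A = 57.
Conserve atomic number: 1 + 28 = Z + 2, so Z = 27.
Z = 27 is cobalt, so the species is cobalt-57.

Co-57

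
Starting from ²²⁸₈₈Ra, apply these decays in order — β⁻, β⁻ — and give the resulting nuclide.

Start: (A, Z) = (228, 88).
After β⁻: (228, 89).
After β⁻: (228, 90).
Z = 90 is thorium.

Th-228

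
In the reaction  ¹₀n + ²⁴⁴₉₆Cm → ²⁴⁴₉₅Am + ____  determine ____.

Conserve mass number: 1 + 244 = 244 + A, so A = 1.
Conserve atomic number: 0 + 96 = 95 + Z, so Z = 1.
A = 1 and Z = 1 is ¹₁H — a proton.

proton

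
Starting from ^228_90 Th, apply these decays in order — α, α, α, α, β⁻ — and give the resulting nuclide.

Bi-212

Start: (A, Z) = (228, 90).
After α: (224, 88).
After α: (220, 86).
After α: (216, 84).
After α: (212, 82).
After β⁻: (212, 83).
Z = 83 is bismuth.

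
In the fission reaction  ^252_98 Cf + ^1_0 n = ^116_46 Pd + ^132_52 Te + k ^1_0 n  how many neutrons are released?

5

Conserve mass number: 253 = 116 + 132 + k, so k = 253 − 248 = 5.
Check atomic number: 98 = 46 + 52 + 0 = 98. ✓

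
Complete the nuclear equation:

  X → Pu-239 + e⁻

Conserve mass number: A = 239 + 0, so A = 239.
Conserve atomic number: Z = 94 − 1, so Z = 93.
Z = 93 is neptunium, so the species is Np-239.

Np-239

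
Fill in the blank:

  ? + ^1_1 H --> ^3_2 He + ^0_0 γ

deuteron

Conserve mass number: A + 1 = 3 + 0, so A = 2.
Conserve atomic number: Z + 1 = 2 + 0, so Z = 1.
A = 2 and Z = 1 is ^2_1 H — a deuteron.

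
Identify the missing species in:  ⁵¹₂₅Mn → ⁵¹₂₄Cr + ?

positron

Conserve mass number: 51 = 51 + A, so A = 0.
Conserve atomic number: 25 = 24 + Z, so Z = 1.
A = 0 and Z = 1 is ⁰₁e — a positron.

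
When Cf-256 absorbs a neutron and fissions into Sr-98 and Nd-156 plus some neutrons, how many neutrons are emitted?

Conserve mass number: 257 = 98 + 156 + k, so k = 257 − 254 = 3.
Check atomic number: 98 = 38 + 60 + 0 = 98. ✓

3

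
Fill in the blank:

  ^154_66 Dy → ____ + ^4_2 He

Conserve mass number: 154 = A + 4, so A = 150.
Conserve atomic number: 66 = Z + 2, so Z = 64.
Z = 64 is gadolinium, so the species is ^150_64 Gd.

Gd-150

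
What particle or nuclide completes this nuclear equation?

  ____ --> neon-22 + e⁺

Conserve mass number: A = 22 + 0, so A = 22.
Conserve atomic number: Z = 10 + 1, so Z = 11.
Z = 11 is sodium, so the species is sodium-22.

Na-22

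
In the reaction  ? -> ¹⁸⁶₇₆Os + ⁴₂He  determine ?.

Conserve mass number: A = 186 + 4, so A = 190.
Conserve atomic number: Z = 76 + 2, so Z = 78.
Z = 78 is platinum, so the species is ¹⁹⁰₇₈Pt.

Pt-190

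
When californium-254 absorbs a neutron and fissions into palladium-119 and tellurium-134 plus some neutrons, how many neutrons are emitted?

2

Conserve mass number: 255 = 119 + 134 + k, so k = 255 − 253 = 2.
Check atomic number: 98 = 46 + 52 + 0 = 98. ✓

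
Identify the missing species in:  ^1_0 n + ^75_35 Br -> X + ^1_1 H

Conserve mass number: 1 + 75 = A + 1, so A = 75.
Conserve atomic number: 0 + 35 = Z + 1, so Z = 34.
Z = 34 is selenium, so the species is ^75_34 Se.

Se-75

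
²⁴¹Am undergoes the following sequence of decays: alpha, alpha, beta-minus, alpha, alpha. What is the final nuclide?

Ra-225

Start: (A, Z) = (241, 95).
After α: (237, 93).
After α: (233, 91).
After β⁻: (233, 92).
After α: (229, 90).
After α: (225, 88).
Z = 88 is radium.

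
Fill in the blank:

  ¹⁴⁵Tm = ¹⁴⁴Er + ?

Conserve mass number: 145 = 144 + A, so A = 1.
Conserve atomic number: 69 = 68 + Z, so Z = 1.
A = 1 and Z = 1 is ¹H — a proton.

proton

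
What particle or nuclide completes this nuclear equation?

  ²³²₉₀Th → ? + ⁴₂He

Ra-228

Conserve mass number: 232 = A + 4, so A = 228.
Conserve atomic number: 90 = Z + 2, so Z = 88.
Z = 88 is radium, so the species is ²²⁸₈₈Ra.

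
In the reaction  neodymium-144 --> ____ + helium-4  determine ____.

Ce-140

Conserve mass number: 144 = A + 4, so A = 140.
Conserve atomic number: 60 = Z + 2, so Z = 58.
Z = 58 is cerium, so the species is cerium-140.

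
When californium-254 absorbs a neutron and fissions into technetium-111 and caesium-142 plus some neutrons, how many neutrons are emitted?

Conserve mass number: 255 = 111 + 142 + k, so k = 255 − 253 = 2.
Check atomic number: 98 = 43 + 55 + 0 = 98. ✓

2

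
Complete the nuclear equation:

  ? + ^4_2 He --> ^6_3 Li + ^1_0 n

triton

Conserve mass number: A + 4 = 6 + 1, so A = 3.
Conserve atomic number: Z + 2 = 3 + 0, so Z = 1.
A = 3 and Z = 1 is ^3_1 H — a triton.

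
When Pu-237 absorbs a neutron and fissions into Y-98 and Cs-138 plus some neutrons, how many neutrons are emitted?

2

Conserve mass number: 238 = 98 + 138 + k, so k = 238 − 236 = 2.
Check atomic number: 94 = 39 + 55 + 0 = 94. ✓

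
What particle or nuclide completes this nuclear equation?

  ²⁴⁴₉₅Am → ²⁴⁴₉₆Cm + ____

beta-minus particle

Conserve mass number: 244 = 244 + A, so A = 0.
Conserve atomic number: 95 = 96 + Z, so Z = -1.
A = 0 and Z = -1 is ⁰₋₁e — a beta-minus particle.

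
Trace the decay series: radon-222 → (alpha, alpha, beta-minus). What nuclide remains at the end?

Start: (A, Z) = (222, 86).
After α: (218, 84).
After α: (214, 82).
After β⁻: (214, 83).
Z = 83 is bismuth.

Bi-214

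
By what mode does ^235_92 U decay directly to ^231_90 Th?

ΔA = 231 − 235 = -4; ΔZ = 90 − 92 = -2.
A drops by 4 and Z drops by 2 — the signature of alpha emission.

alpha decay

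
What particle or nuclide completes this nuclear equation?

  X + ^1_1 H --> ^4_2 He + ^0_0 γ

Conserve mass number: A + 1 = 4 + 0, so A = 3.
Conserve atomic number: Z + 1 = 2 + 0, so Z = 1.
A = 3 and Z = 1 is ^3_1 H — a triton.

triton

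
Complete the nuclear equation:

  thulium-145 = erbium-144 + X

Conserve mass number: 145 = 144 + A, so A = 1.
Conserve atomic number: 69 = 68 + Z, so Z = 1.
A = 1 and Z = 1 is hydrogen-1 — a proton.

proton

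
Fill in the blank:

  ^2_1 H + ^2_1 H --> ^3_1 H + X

proton

Conserve mass number: 2 + 2 = 3 + A, so A = 1.
Conserve atomic number: 1 + 1 = 1 + Z, so Z = 1.
A = 1 and Z = 1 is ^1_1 H — a proton.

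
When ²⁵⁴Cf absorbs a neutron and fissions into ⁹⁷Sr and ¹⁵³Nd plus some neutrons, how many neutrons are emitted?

Conserve mass number: 255 = 97 + 153 + k, so k = 255 − 250 = 5.
Check atomic number: 98 = 38 + 60 + 0 = 98. ✓

5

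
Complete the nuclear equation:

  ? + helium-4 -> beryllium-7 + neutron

alpha particle

Conserve mass number: A + 4 = 7 + 1, so A = 4.
Conserve atomic number: Z + 2 = 4 + 0, so Z = 2.
A = 4 and Z = 2 is helium-4 — an alpha particle.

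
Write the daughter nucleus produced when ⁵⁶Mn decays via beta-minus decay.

Fe-56

Beta-minus decay: mass number changes by +0, atomic number by +1.
A: 56 = 56; Z: 25 + 1 = 26.
Z = 26 is iron, so the daughter is ⁵⁶Fe.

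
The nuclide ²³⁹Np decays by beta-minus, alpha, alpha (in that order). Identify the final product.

Start: (A, Z) = (239, 93).
After β⁻: (239, 94).
After α: (235, 92).
After α: (231, 90).
Z = 90 is thorium.

Th-231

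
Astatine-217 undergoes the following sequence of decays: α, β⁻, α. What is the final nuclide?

Pb-209

Start: (A, Z) = (217, 85).
After α: (213, 83).
After β⁻: (213, 84).
After α: (209, 82).
Z = 82 is lead.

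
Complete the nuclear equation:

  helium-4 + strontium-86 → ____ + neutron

Zr-89

Conserve mass number: 4 + 86 = A + 1, so A = 89.
Conserve atomic number: 2 + 38 = Z + 0, so Z = 40.
Z = 40 is zirconium, so the species is zirconium-89.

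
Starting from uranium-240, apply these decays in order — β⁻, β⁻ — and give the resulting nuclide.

Pu-240

Start: (A, Z) = (240, 92).
After β⁻: (240, 93).
After β⁻: (240, 94).
Z = 94 is plutonium.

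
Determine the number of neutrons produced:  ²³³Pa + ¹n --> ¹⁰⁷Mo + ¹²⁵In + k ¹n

Conserve mass number: 234 = 107 + 125 + k, so k = 234 − 232 = 2.
Check atomic number: 91 = 42 + 49 + 0 = 91. ✓

2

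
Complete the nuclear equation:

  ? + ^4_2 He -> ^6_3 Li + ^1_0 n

triton

Conserve mass number: A + 4 = 6 + 1, so A = 3.
Conserve atomic number: Z + 2 = 3 + 0, so Z = 1.
A = 3 and Z = 1 is ^3_1 H — a triton.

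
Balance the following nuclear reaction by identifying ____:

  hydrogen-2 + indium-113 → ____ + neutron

Sn-114

Conserve mass number: 2 + 113 = A + 1, so A = 114.
Conserve atomic number: 1 + 49 = Z + 0, so Z = 50.
Z = 50 is tin, so the species is tin-114.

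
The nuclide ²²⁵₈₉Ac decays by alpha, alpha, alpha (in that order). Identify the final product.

Start: (A, Z) = (225, 89).
After α: (221, 87).
After α: (217, 85).
After α: (213, 83).
Z = 83 is bismuth.

Bi-213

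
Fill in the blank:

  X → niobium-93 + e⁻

Zr-93

Conserve mass number: A = 93 + 0, so A = 93.
Conserve atomic number: Z = 41 − 1, so Z = 40.
Z = 40 is zirconium, so the species is zirconium-93.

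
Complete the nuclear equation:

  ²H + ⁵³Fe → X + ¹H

Conserve mass number: 2 + 53 = A + 1, so A = 54.
Conserve atomic number: 1 + 26 = Z + 1, so Z = 26.
Z = 26 is iron, so the species is ⁵⁴Fe.

Fe-54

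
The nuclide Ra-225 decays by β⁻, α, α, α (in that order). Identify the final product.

Start: (A, Z) = (225, 88).
After β⁻: (225, 89).
After α: (221, 87).
After α: (217, 85).
After α: (213, 83).
Z = 83 is bismuth.

Bi-213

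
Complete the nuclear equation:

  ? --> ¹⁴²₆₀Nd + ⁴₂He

Conserve mass number: A = 142 + 4, so A = 146.
Conserve atomic number: Z = 60 + 2, so Z = 62.
Z = 62 is samarium, so the species is ¹⁴⁶₆₂Sm.

Sm-146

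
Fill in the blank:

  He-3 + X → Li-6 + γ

Conserve mass number: 3 + A = 6 + 0, so A = 3.
Conserve atomic number: 2 + Z = 3 + 0, so Z = 1.
A = 3 and Z = 1 is H-3 — a triton.

triton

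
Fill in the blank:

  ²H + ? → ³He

proton

Conserve mass number: 2 + A = 3, so A = 1.
Conserve atomic number: 1 + Z = 2, so Z = 1.
A = 1 and Z = 1 is ¹H — a proton.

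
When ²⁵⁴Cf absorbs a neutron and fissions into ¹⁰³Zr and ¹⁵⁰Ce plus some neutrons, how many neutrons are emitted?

Conserve mass number: 255 = 103 + 150 + k, so k = 255 − 253 = 2.
Check atomic number: 98 = 40 + 58 + 0 = 98. ✓

2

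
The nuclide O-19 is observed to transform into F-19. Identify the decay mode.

ΔA = 19 − 19 = 0; ΔZ = 9 − 8 = +1.
A is unchanged and Z rises by 1 — a neutron has become a proton (β⁻ decay).

beta-minus decay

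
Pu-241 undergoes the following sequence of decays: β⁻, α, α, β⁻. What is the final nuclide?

Start: (A, Z) = (241, 94).
After β⁻: (241, 95).
After α: (237, 93).
After α: (233, 91).
After β⁻: (233, 92).
Z = 92 is uranium.

U-233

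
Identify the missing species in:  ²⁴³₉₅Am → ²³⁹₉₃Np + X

Conserve mass number: 243 = 239 + A, so A = 4.
Conserve atomic number: 95 = 93 + Z, so Z = 2.
A = 4 and Z = 2 is ⁴₂He — an alpha particle.

alpha particle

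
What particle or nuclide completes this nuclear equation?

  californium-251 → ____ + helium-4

Cm-247

Conserve mass number: 251 = A + 4, so A = 247.
Conserve atomic number: 98 = Z + 2, so Z = 96.
Z = 96 is curium, so the species is curium-247.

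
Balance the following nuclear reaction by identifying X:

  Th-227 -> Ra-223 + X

alpha particle

Conserve mass number: 227 = 223 + A, so A = 4.
Conserve atomic number: 90 = 88 + Z, so Z = 2.
A = 4 and Z = 2 is He-4 — an alpha particle.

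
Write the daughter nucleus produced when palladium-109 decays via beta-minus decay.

Ag-109

Beta-minus decay: mass number changes by +0, atomic number by +1.
A: 109 = 109; Z: 46 + 1 = 47.
Z = 47 is silver, so the daughter is silver-109.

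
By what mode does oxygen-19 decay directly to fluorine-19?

beta-minus decay

ΔA = 19 − 19 = 0; ΔZ = 9 − 8 = +1.
A is unchanged and Z rises by 1 — a neutron has become a proton (β⁻ decay).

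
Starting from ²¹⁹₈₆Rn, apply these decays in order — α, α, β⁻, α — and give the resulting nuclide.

Tl-207

Start: (A, Z) = (219, 86).
After α: (215, 84).
After α: (211, 82).
After β⁻: (211, 83).
After α: (207, 81).
Z = 81 is thallium.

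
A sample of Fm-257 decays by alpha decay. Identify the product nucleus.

Cf-253

Alpha decay: mass number changes by -4, atomic number by -2.
A: 257 − 4 = 253; Z: 100 − 2 = 98.
Z = 98 is californium, so the daughter is Cf-253.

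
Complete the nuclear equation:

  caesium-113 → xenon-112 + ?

proton

Conserve mass number: 113 = 112 + A, so A = 1.
Conserve atomic number: 55 = 54 + Z, so Z = 1.
A = 1 and Z = 1 is hydrogen-1 — a proton.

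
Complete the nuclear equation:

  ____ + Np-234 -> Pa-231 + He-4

Conserve mass number: A + 234 = 231 + 4, so A = 1.
Conserve atomic number: Z + 93 = 91 + 2, so Z = 0.
A = 1 and Z = 0 is n — a neutron.

neutron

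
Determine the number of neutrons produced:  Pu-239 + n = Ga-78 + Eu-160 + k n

2

Conserve mass number: 240 = 78 + 160 + k, so k = 240 − 238 = 2.
Check atomic number: 94 = 31 + 63 + 0 = 94. ✓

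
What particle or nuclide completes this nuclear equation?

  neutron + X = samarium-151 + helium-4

Conserve mass number: 1 + A = 151 + 4, so A = 154.
Conserve atomic number: 0 + Z = 62 + 2, so Z = 64.
Z = 64 is gadolinium, so the species is gadolinium-154.

Gd-154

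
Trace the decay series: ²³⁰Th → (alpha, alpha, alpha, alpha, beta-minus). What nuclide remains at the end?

Bi-214

Start: (A, Z) = (230, 90).
After α: (226, 88).
After α: (222, 86).
After α: (218, 84).
After α: (214, 82).
After β⁻: (214, 83).
Z = 83 is bismuth.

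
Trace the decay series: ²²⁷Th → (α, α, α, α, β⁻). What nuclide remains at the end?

Start: (A, Z) = (227, 90).
After α: (223, 88).
After α: (219, 86).
After α: (215, 84).
After α: (211, 82).
After β⁻: (211, 83).
Z = 83 is bismuth.

Bi-211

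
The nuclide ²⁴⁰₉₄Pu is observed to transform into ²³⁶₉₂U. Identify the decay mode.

alpha decay

ΔA = 236 − 240 = -4; ΔZ = 92 − 94 = -2.
A drops by 4 and Z drops by 2 — the signature of alpha emission.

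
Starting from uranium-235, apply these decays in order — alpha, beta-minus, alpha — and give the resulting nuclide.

Start: (A, Z) = (235, 92).
After α: (231, 90).
After β⁻: (231, 91).
After α: (227, 89).
Z = 89 is actinium.

Ac-227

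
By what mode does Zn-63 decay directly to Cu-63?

ΔA = 63 − 63 = 0; ΔZ = 29 − 30 = -1.
A is unchanged and Z drops by 1 — a proton has become a neutron (β⁺ emission or electron capture).

beta-plus decay or electron capture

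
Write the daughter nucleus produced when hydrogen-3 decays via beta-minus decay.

He-3

Beta-minus decay: mass number changes by +0, atomic number by +1.
A: 3 = 3; Z: 1 + 1 = 2.
Z = 2 is helium, so the daughter is helium-3.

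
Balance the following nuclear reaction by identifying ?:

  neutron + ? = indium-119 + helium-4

Conserve mass number: 1 + A = 119 + 4, so A = 122.
Conserve atomic number: 0 + Z = 49 + 2, so Z = 51.
Z = 51 is antimony, so the species is antimony-122.

Sb-122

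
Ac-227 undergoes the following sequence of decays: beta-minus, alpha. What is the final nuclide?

Ra-223

Start: (A, Z) = (227, 89).
After β⁻: (227, 90).
After α: (223, 88).
Z = 88 is radium.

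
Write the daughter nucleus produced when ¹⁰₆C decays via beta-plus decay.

Beta-plus decay: mass number changes by +0, atomic number by -1.
A: 10 = 10; Z: 6 − 1 = 5.
Z = 5 is boron, so the daughter is ¹⁰₅B.

B-10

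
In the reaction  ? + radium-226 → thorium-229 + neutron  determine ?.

alpha particle

Conserve mass number: A + 226 = 229 + 1, so A = 4.
Conserve atomic number: Z + 88 = 90 + 0, so Z = 2.
A = 4 and Z = 2 is helium-4 — an alpha particle.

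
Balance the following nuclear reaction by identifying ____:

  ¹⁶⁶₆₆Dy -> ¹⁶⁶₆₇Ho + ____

Conserve mass number: 166 = 166 + A, so A = 0.
Conserve atomic number: 66 = 67 + Z, so Z = -1.
A = 0 and Z = -1 is ⁰₋₁e — a beta-minus particle.

beta-minus particle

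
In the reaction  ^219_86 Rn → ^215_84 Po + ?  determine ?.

Conserve mass number: 219 = 215 + A, so A = 4.
Conserve atomic number: 86 = 84 + Z, so Z = 2.
A = 4 and Z = 2 is ^4_2 He — an alpha particle.

alpha particle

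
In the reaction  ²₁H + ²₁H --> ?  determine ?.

Conserve mass number: 2 + 2 = A, so A = 4.
Conserve atomic number: 1 + 1 = Z, so Z = 2.
A = 4 and Z = 2 is ⁴₂He — an alpha particle.

He-4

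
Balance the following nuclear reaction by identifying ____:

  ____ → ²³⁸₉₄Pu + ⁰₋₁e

Np-238

Conserve mass number: A = 238 + 0, so A = 238.
Conserve atomic number: Z = 94 − 1, so Z = 93.
Z = 93 is neptunium, so the species is ²³⁸₉₃Np.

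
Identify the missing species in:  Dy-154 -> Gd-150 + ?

alpha particle

Conserve mass number: 154 = 150 + A, so A = 4.
Conserve atomic number: 66 = 64 + Z, so Z = 2.
A = 4 and Z = 2 is He-4 — an alpha particle.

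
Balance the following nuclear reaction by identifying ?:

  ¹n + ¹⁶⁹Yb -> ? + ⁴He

Er-166

Conserve mass number: 1 + 169 = A + 4, so A = 166.
Conserve atomic number: 0 + 70 = Z + 2, so Z = 68.
Z = 68 is erbium, so the species is ¹⁶⁶Er.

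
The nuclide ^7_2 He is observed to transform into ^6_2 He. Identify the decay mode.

ΔA = 6 − 7 = -1; ΔZ = 2 − 2 = +0.
A drops by 1 with Z unchanged — a neutron was emitted.

neutron emission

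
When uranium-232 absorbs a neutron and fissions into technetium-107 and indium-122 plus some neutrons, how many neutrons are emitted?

4

Conserve mass number: 233 = 107 + 122 + k, so k = 233 − 229 = 4.
Check atomic number: 92 = 43 + 49 + 0 = 92. ✓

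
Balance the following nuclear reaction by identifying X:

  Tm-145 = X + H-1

Er-144

Conserve mass number: 145 = A + 1, so A = 144.
Conserve atomic number: 69 = Z + 1, so Z = 68.
Z = 68 is erbium, so the species is Er-144.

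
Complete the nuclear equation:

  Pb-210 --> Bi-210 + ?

beta-minus particle

Conserve mass number: 210 = 210 + A, so A = 0.
Conserve atomic number: 82 = 83 + Z, so Z = -1.
A = 0 and Z = -1 is e⁻ — a beta-minus particle.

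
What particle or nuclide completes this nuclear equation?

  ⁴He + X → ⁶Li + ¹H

He-3

Conserve mass number: 4 + A = 6 + 1, so A = 3.
Conserve atomic number: 2 + Z = 3 + 1, so Z = 2.
Z = 2 is helium, so the species is ³He.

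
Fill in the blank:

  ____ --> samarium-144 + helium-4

Conserve mass number: A = 144 + 4, so A = 148.
Conserve atomic number: Z = 62 + 2, so Z = 64.
Z = 64 is gadolinium, so the species is gadolinium-148.

Gd-148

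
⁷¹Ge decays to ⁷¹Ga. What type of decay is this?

ΔA = 71 − 71 = 0; ΔZ = 31 − 32 = -1.
A is unchanged and Z drops by 1 — a proton has become a neutron (β⁺ emission or electron capture).

beta-plus decay or electron capture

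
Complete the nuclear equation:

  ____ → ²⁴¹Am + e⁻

Pu-241

Conserve mass number: A = 241 + 0, so A = 241.
Conserve atomic number: Z = 95 − 1, so Z = 94.
Z = 94 is plutonium, so the species is ²⁴¹Pu.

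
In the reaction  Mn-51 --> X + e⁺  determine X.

Cr-51

Conserve mass number: 51 = A + 0, so A = 51.
Conserve atomic number: 25 = Z + 1, so Z = 24.
Z = 24 is chromium, so the species is Cr-51.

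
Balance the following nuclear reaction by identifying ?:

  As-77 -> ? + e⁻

Conserve mass number: 77 = A + 0, so A = 77.
Conserve atomic number: 33 = Z − 1, so Z = 34.
Z = 34 is selenium, so the species is Se-77.

Se-77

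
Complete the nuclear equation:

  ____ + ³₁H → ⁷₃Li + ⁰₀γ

alpha particle

Conserve mass number: A + 3 = 7 + 0, so A = 4.
Conserve atomic number: Z + 1 = 3 + 0, so Z = 2.
A = 4 and Z = 2 is ⁴₂He — an alpha particle.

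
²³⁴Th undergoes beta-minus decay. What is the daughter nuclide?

Beta-minus decay: mass number changes by +0, atomic number by +1.
A: 234 = 234; Z: 90 + 1 = 91.
Z = 91 is protactinium, so the daughter is ²³⁴Pa.

Pa-234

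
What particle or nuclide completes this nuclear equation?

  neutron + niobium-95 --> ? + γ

Nb-96

Conserve mass number: 1 + 95 = A + 0, so A = 96.
Conserve atomic number: 0 + 41 = Z + 0, so Z = 41.
Z = 41 is niobium, so the species is niobium-96.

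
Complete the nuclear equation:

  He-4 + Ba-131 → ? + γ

Conserve mass number: 4 + 131 = A + 0, so A = 135.
Conserve atomic number: 2 + 56 = Z + 0, so Z = 58.
Z = 58 is cerium, so the species is Ce-135.

Ce-135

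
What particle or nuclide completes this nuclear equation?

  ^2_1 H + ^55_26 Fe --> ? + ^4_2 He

Mn-53

Conserve mass number: 2 + 55 = A + 4, so A = 53.
Conserve atomic number: 1 + 26 = Z + 2, so Z = 25.
Z = 25 is manganese, so the species is ^53_25 Mn.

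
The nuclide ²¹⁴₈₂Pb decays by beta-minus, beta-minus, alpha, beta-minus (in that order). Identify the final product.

Start: (A, Z) = (214, 82).
After β⁻: (214, 83).
After β⁻: (214, 84).
After α: (210, 82).
After β⁻: (210, 83).
Z = 83 is bismuth.

Bi-210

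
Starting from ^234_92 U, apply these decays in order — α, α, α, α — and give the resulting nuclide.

Po-218

Start: (A, Z) = (234, 92).
After α: (230, 90).
After α: (226, 88).
After α: (222, 86).
After α: (218, 84).
Z = 84 is polonium.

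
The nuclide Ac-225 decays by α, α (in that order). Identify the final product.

Start: (A, Z) = (225, 89).
After α: (221, 87).
After α: (217, 85).
Z = 85 is astatine.

At-217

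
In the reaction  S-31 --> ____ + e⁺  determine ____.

Conserve mass number: 31 = A + 0, so A = 31.
Conserve atomic number: 16 = Z + 1, so Z = 15.
Z = 15 is phosphorus, so the species is P-31.

P-31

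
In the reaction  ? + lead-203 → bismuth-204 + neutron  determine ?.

deuteron

Conserve mass number: A + 203 = 204 + 1, so A = 2.
Conserve atomic number: Z + 82 = 83 + 0, so Z = 1.
A = 2 and Z = 1 is hydrogen-2 — a deuteron.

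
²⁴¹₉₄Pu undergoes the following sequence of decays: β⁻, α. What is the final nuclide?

Np-237

Start: (A, Z) = (241, 94).
After β⁻: (241, 95).
After α: (237, 93).
Z = 93 is neptunium.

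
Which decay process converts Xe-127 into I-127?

beta-plus decay or electron capture

ΔA = 127 − 127 = 0; ΔZ = 53 − 54 = -1.
A is unchanged and Z drops by 1 — a proton has become a neutron (β⁺ emission or electron capture).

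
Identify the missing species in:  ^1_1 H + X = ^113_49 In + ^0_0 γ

Conserve mass number: 1 + A = 113 + 0, so A = 112.
Conserve atomic number: 1 + Z = 49 + 0, so Z = 48.
Z = 48 is cadmium, so the species is ^112_48 Cd.

Cd-112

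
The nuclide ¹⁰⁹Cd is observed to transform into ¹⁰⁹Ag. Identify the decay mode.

ΔA = 109 − 109 = 0; ΔZ = 47 − 48 = -1.
A is unchanged and Z drops by 1 — a proton has become a neutron (β⁺ emission or electron capture).

beta-plus decay or electron capture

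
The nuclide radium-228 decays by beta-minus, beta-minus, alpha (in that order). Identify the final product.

Ra-224

Start: (A, Z) = (228, 88).
After β⁻: (228, 89).
After β⁻: (228, 90).
After α: (224, 88).
Z = 88 is radium.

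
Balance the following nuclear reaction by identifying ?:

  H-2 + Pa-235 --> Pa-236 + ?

Conserve mass number: 2 + 235 = 236 + A, so A = 1.
Conserve atomic number: 1 + 91 = 91 + Z, so Z = 1.
A = 1 and Z = 1 is H-1 — a proton.

proton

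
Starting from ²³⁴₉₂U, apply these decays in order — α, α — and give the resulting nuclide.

Start: (A, Z) = (234, 92).
After α: (230, 90).
After α: (226, 88).
Z = 88 is radium.

Ra-226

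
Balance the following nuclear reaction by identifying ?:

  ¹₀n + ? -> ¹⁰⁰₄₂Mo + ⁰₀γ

Conserve mass number: 1 + A = 100 + 0, so A = 99.
Conserve atomic number: 0 + Z = 42 + 0, so Z = 42.
Z = 42 is molybdenum, so the species is ⁹⁹₄₂Mo.

Mo-99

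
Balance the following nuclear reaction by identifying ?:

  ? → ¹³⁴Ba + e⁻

Cs-134

Conserve mass number: A = 134 + 0, so A = 134.
Conserve atomic number: Z = 56 − 1, so Z = 55.
Z = 55 is caesium, so the species is ¹³⁴Cs.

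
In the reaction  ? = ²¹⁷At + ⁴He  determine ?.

Conserve mass number: A = 217 + 4, so A = 221.
Conserve atomic number: Z = 85 + 2, so Z = 87.
Z = 87 is francium, so the species is ²²¹Fr.

Fr-221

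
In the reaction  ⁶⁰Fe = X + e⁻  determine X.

Conserve mass number: 60 = A + 0, so A = 60.
Conserve atomic number: 26 = Z − 1, so Z = 27.
Z = 27 is cobalt, so the species is ⁶⁰Co.

Co-60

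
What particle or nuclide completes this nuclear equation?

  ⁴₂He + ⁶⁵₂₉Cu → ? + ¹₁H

Zn-68

Conserve mass number: 4 + 65 = A + 1, so A = 68.
Conserve atomic number: 2 + 29 = Z + 1, so Z = 30.
Z = 30 is zinc, so the species is ⁶⁸₃₀Zn.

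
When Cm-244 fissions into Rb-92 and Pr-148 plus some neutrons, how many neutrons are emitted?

4

Conserve mass number: 244 = 92 + 148 + k, so k = 244 − 240 = 4.
Check atomic number: 96 = 37 + 59 + 0 = 96. ✓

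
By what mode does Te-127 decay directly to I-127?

ΔA = 127 − 127 = 0; ΔZ = 53 − 52 = +1.
A is unchanged and Z rises by 1 — a neutron has become a proton (β⁻ decay).

beta-minus decay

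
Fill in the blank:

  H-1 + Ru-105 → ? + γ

Conserve mass number: 1 + 105 = A + 0, so A = 106.
Conserve atomic number: 1 + 44 = Z + 0, so Z = 45.
Z = 45 is rhodium, so the species is Rh-106.

Rh-106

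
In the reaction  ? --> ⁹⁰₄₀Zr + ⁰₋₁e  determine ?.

Conserve mass number: A = 90 + 0, so A = 90.
Conserve atomic number: Z = 40 − 1, so Z = 39.
Z = 39 is yttrium, so the species is ⁹⁰₃₉Y.

Y-90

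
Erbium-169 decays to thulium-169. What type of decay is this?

ΔA = 169 − 169 = 0; ΔZ = 69 − 68 = +1.
A is unchanged and Z rises by 1 — a neutron has become a proton (β⁻ decay).

beta-minus decay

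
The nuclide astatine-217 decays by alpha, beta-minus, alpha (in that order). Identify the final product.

Start: (A, Z) = (217, 85).
After α: (213, 83).
After β⁻: (213, 84).
After α: (209, 82).
Z = 82 is lead.

Pb-209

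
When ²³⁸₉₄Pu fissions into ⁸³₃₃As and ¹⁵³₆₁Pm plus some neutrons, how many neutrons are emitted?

Conserve mass number: 238 = 83 + 153 + k, so k = 238 − 236 = 2.
Check atomic number: 94 = 33 + 61 + 0 = 94. ✓

2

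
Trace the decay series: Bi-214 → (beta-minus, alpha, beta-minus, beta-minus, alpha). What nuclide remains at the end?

Start: (A, Z) = (214, 83).
After β⁻: (214, 84).
After α: (210, 82).
After β⁻: (210, 83).
After β⁻: (210, 84).
After α: (206, 82).
Z = 82 is lead.

Pb-206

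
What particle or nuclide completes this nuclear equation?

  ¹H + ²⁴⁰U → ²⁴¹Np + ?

gamma ray

Conserve mass number: 1 + 240 = 241 + A, so A = 0.
Conserve atomic number: 1 + 92 = 93 + Z, so Z = 0.
A = 0 and Z = 0 is γ — a gamma ray.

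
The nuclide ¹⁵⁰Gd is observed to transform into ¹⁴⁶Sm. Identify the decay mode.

alpha decay

ΔA = 146 − 150 = -4; ΔZ = 62 − 64 = -2.
A drops by 4 and Z drops by 2 — the signature of alpha emission.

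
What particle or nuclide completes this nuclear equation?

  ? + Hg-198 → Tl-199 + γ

Conserve mass number: A + 198 = 199 + 0, so A = 1.
Conserve atomic number: Z + 80 = 81 + 0, so Z = 1.
A = 1 and Z = 1 is H-1 — a proton.

proton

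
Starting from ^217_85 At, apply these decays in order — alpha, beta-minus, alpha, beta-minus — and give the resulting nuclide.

Bi-209

Start: (A, Z) = (217, 85).
After α: (213, 83).
After β⁻: (213, 84).
After α: (209, 82).
After β⁻: (209, 83).
Z = 83 is bismuth.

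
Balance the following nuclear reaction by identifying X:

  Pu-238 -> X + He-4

U-234

Conserve mass number: 238 = A + 4, so A = 234.
Conserve atomic number: 94 = Z + 2, so Z = 92.
Z = 92 is uranium, so the species is U-234.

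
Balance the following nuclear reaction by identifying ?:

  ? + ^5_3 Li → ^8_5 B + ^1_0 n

Conserve mass number: A + 5 = 8 + 1, so A = 4.
Conserve atomic number: Z + 3 = 5 + 0, so Z = 2.
A = 4 and Z = 2 is ^4_2 He — an alpha particle.

alpha particle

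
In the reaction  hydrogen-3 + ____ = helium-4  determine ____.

proton

Conserve mass number: 3 + A = 4, so A = 1.
Conserve atomic number: 1 + Z = 2, so Z = 1.
A = 1 and Z = 1 is hydrogen-1 — a proton.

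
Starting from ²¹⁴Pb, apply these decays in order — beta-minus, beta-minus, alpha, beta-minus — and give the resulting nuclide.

Start: (A, Z) = (214, 82).
After β⁻: (214, 83).
After β⁻: (214, 84).
After α: (210, 82).
After β⁻: (210, 83).
Z = 83 is bismuth.

Bi-210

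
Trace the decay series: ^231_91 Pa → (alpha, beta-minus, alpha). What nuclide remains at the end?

Start: (A, Z) = (231, 91).
After α: (227, 89).
After β⁻: (227, 90).
After α: (223, 88).
Z = 88 is radium.

Ra-223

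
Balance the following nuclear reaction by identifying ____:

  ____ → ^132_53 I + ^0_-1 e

Te-132

Conserve mass number: A = 132 + 0, so A = 132.
Conserve atomic number: Z = 53 − 1, so Z = 52.
Z = 52 is tellurium, so the species is ^132_52 Te.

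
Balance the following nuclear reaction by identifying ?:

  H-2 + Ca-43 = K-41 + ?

Conserve mass number: 2 + 43 = 41 + A, so A = 4.
Conserve atomic number: 1 + 20 = 19 + Z, so Z = 2.
A = 4 and Z = 2 is He-4 — an alpha particle.

alpha particle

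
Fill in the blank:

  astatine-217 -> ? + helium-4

Bi-213

Conserve mass number: 217 = A + 4, so A = 213.
Conserve atomic number: 85 = Z + 2, so Z = 83.
Z = 83 is bismuth, so the species is bismuth-213.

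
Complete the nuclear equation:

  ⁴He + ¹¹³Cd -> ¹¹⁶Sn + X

Conserve mass number: 4 + 113 = 116 + A, so A = 1.
Conserve atomic number: 2 + 48 = 50 + Z, so Z = 0.
A = 1 and Z = 0 is ¹n — a neutron.

neutron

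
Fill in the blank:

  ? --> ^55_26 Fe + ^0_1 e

Conserve mass number: A = 55 + 0, so A = 55.
Conserve atomic number: Z = 26 + 1, so Z = 27.
Z = 27 is cobalt, so the species is ^55_27 Co.

Co-55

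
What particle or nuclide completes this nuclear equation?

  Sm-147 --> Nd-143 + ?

alpha particle

Conserve mass number: 147 = 143 + A, so A = 4.
Conserve atomic number: 62 = 60 + Z, so Z = 2.
A = 4 and Z = 2 is He-4 — an alpha particle.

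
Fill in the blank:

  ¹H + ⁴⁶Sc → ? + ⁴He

Conserve mass number: 1 + 46 = A + 4, so A = 43.
Conserve atomic number: 1 + 21 = Z + 2, so Z = 20.
Z = 20 is calcium, so the species is ⁴³Ca.

Ca-43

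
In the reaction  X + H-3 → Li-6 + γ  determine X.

Conserve mass number: A + 3 = 6 + 0, so A = 3.
Conserve atomic number: Z + 1 = 3 + 0, so Z = 2.
Z = 2 is helium, so the species is He-3.

He-3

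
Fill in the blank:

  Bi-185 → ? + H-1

Conserve mass number: 185 = A + 1, so A = 184.
Conserve atomic number: 83 = Z + 1, so Z = 82.
Z = 82 is lead, so the species is Pb-184.

Pb-184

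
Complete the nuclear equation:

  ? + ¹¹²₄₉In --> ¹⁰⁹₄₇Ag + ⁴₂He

neutron

Conserve mass number: A + 112 = 109 + 4, so A = 1.
Conserve atomic number: Z + 49 = 47 + 2, so Z = 0.
A = 1 and Z = 0 is ¹₀n — a neutron.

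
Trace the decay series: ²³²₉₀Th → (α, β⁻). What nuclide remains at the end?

Ac-228

Start: (A, Z) = (232, 90).
After α: (228, 88).
After β⁻: (228, 89).
Z = 89 is actinium.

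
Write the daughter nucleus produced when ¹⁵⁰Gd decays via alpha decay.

Sm-146

Alpha decay: mass number changes by -4, atomic number by -2.
A: 150 − 4 = 146; Z: 64 − 2 = 62.
Z = 62 is samarium, so the daughter is ¹⁴⁶Sm.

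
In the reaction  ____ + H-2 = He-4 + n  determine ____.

Conserve mass number: A + 2 = 4 + 1, so A = 3.
Conserve atomic number: Z + 1 = 2 + 0, so Z = 1.
A = 3 and Z = 1 is H-3 — a triton.

triton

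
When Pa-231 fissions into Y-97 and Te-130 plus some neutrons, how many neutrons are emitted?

Conserve mass number: 231 = 97 + 130 + k, so k = 231 − 227 = 4.
Check atomic number: 91 = 39 + 52 + 0 = 91. ✓

4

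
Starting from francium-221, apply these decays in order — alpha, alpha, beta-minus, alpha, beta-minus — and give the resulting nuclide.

Start: (A, Z) = (221, 87).
After α: (217, 85).
After α: (213, 83).
After β⁻: (213, 84).
After α: (209, 82).
After β⁻: (209, 83).
Z = 83 is bismuth.

Bi-209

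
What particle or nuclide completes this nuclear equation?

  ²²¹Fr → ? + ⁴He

At-217

Conserve mass number: 221 = A + 4, so A = 217.
Conserve atomic number: 87 = Z + 2, so Z = 85.
Z = 85 is astatine, so the species is ²¹⁷At.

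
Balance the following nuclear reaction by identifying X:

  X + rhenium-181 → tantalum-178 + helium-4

neutron

Conserve mass number: A + 181 = 178 + 4, so A = 1.
Conserve atomic number: Z + 75 = 73 + 2, so Z = 0.
A = 1 and Z = 0 is neutron — a neutron.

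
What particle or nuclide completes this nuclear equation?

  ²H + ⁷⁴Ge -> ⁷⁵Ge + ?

proton

Conserve mass number: 2 + 74 = 75 + A, so A = 1.
Conserve atomic number: 1 + 32 = 32 + Z, so Z = 1.
A = 1 and Z = 1 is ¹H — a proton.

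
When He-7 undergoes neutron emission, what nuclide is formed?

Neutron emission: mass number changes by -1, atomic number by +0.
A: 7 − 1 = 6; Z: 2 = 2.
Z = 2 is helium, so the daughter is He-6.

He-6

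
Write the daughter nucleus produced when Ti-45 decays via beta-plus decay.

Sc-45

Beta-plus decay: mass number changes by +0, atomic number by -1.
A: 45 = 45; Z: 22 − 1 = 21.
Z = 21 is scandium, so the daughter is Sc-45.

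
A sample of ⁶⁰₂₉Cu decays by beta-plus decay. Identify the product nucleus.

Beta-plus decay: mass number changes by +0, atomic number by -1.
A: 60 = 60; Z: 29 − 1 = 28.
Z = 28 is nickel, so the daughter is ⁶⁰₂₈Ni.

Ni-60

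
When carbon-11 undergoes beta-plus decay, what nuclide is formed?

Beta-plus decay: mass number changes by +0, atomic number by -1.
A: 11 = 11; Z: 6 − 1 = 5.
Z = 5 is boron, so the daughter is boron-11.

B-11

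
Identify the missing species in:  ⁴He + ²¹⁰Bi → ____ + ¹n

At-213

Conserve mass number: 4 + 210 = A + 1, so A = 213.
Conserve atomic number: 2 + 83 = Z + 0, so Z = 85.
Z = 85 is astatine, so the species is ²¹³At.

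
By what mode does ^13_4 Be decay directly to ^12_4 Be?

neutron emission

ΔA = 12 − 13 = -1; ΔZ = 4 − 4 = +0.
A drops by 1 with Z unchanged — a neutron was emitted.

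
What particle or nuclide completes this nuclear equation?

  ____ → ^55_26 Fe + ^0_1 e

Conserve mass number: A = 55 + 0, so A = 55.
Conserve atomic number: Z = 26 + 1, so Z = 27.
Z = 27 is cobalt, so the species is ^55_27 Co.

Co-55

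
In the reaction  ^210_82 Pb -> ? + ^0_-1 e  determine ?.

Conserve mass number: 210 = A + 0, so A = 210.
Conserve atomic number: 82 = Z − 1, so Z = 83.
Z = 83 is bismuth, so the species is ^210_83 Bi.

Bi-210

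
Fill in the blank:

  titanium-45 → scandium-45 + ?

Conserve mass number: 45 = 45 + A, so A = 0.
Conserve atomic number: 22 = 21 + Z, so Z = 1.
A = 0 and Z = 1 is e⁺ — a positron.

positron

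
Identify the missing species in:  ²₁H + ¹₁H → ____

Conserve mass number: 2 + 1 = A, so A = 3.
Conserve atomic number: 1 + 1 = Z, so Z = 2.
Z = 2 is helium, so the species is ³₂He.

He-3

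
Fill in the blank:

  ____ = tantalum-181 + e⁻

Conserve mass number: A = 181 + 0, so A = 181.
Conserve atomic number: Z = 73 − 1, so Z = 72.
Z = 72 is hafnium, so the species is hafnium-181.

Hf-181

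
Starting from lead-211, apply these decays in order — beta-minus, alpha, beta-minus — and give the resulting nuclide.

Pb-207

Start: (A, Z) = (211, 82).
After β⁻: (211, 83).
After α: (207, 81).
After β⁻: (207, 82).
Z = 82 is lead.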